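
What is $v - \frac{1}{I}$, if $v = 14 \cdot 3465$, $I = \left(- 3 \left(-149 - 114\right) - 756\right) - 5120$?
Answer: $\frac{246770371}{5087} \approx 48510.0$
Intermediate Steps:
$I = -5087$ ($I = \left(- 3 \left(-149 - 114\right) - 756\right) - 5120 = \left(\left(-3\right) \left(-263\right) - 756\right) - 5120 = \left(789 - 756\right) - 5120 = 33 - 5120 = -5087$)
$v = 48510$
$v - \frac{1}{I} = 48510 - \frac{1}{-5087} = 48510 - - \frac{1}{5087} = 48510 + \frac{1}{5087} = \frac{246770371}{5087}$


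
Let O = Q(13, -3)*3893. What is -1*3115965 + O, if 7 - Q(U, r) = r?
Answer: -3077035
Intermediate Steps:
Q(U, r) = 7 - r
O = 38930 (O = (7 - 1*(-3))*3893 = (7 + 3)*3893 = 10*3893 = 38930)
-1*3115965 + O = -1*3115965 + 38930 = -3115965 + 38930 = -3077035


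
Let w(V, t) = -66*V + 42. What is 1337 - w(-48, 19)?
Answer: -1873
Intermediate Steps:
w(V, t) = 42 - 66*V
1337 - w(-48, 19) = 1337 - (42 - 66*(-48)) = 1337 - (42 + 3168) = 1337 - 1*3210 = 1337 - 3210 = -1873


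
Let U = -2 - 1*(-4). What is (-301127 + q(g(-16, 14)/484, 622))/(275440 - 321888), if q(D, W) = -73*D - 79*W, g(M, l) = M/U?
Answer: 42381919/5620208 ≈ 7.5410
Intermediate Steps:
U = 2 (U = -2 + 4 = 2)
g(M, l) = M/2
q(D, W) = -79*W - 73*D
(-301127 + q(g(-16, 14)/484, 622))/(275440 - 321888) = (-301127 + (-79*622 - 73*(1/2)*(-16)/484))/(275440 - 321888) = (-301127 + (-49138 - (-584)/484))/(-46448) = (-301127 + (-49138 - 73*(-2/121)))*(-1/46448) = (-301127 + (-49138 + 146/121))*(-1/46448) = (-301127 - 5945552/121)*(-1/46448) = -42381919/121*(-1/46448) = 42381919/5620208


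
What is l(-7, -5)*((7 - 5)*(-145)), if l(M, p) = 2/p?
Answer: 116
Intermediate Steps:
l(-7, -5)*((7 - 5)*(-145)) = (2/(-5))*((7 - 5)*(-145)) = (2*(-1/5))*(2*(-145)) = -2/5*(-290) = 116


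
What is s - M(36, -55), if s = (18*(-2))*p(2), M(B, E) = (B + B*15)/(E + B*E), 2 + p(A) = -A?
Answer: 293616/2035 ≈ 144.28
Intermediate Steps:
p(A) = -2 - A
M(B, E) = 16*B/(E + B*E) (M(B, E) = (B + 15*B)/(E + B*E) = (16*B)/(E + B*E) = 16*B/(E + B*E))
s = 144 (s = (18*(-2))*(-2 - 1*2) = -36*(-2 - 2) = -36*(-4) = 144)
s - M(36, -55) = 144 - 16*36/((-55)*(1 + 36)) = 144 - 16*36*(-1)/(55*37) = 144 - 1*(-576/2035) = 144 + 576/2035 = 293616/2035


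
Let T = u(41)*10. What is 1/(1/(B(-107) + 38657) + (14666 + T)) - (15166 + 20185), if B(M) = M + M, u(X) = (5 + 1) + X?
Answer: -20569801186956/581873249 ≈ -35351.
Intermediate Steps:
u(X) = 6 + X
B(M) = 2*M
T = 470 (T = (6 + 41)*10 = 47*10 = 470)
1/(1/(B(-107) + 38657) + (14666 + T)) - (15166 + 20185) = 1/(1/(2*(-107) + 38657) + (14666 + 470)) - (15166 + 20185) = 1/(1/(-214 + 38657) + 15136) - 1*35351 = 1/(1/38443 + 15136) - 35351 = 1/(581873249/38443) - 35351 = 38443/581873249 - 35351 = -20569801186956/581873249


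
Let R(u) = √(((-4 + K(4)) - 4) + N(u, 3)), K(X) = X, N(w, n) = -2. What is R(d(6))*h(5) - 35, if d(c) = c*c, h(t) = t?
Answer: -35 + 5*I*√6 ≈ -35.0 + 12.247*I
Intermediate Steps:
d(c) = c²
R(u) = I*√6 (R(u) = √(((-4 + 4) - 4) - 2) = √((0 - 4) - 2) = √(-4 - 2) = √(-6) = I*√6)
R(d(6))*h(5) - 35 = (I*√6)*5 - 35 = 5*I*√6 - 35 = -35 + 5*I*√6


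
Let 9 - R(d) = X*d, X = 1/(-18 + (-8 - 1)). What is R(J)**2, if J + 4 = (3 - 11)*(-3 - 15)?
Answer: 146689/729 ≈ 201.22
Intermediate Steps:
J = 140 (J = -4 + (3 - 11)*(-3 - 15) = -4 - 8*(-18) = -4 + 144 = 140)
X = -1/27 (X = 1/(-18 - 9) = 1/(-27) = -1/27 ≈ -0.037037)
R(d) = 9 + d/27 (R(d) = 9 - (-1)*d/27 = 9 + d/27)
R(J)**2 = (9 + (1/27)*140)**2 = (9 + 140/27)**2 = (383/27)**2 = 146689/729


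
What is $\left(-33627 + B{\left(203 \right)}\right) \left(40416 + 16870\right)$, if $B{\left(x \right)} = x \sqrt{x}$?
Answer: $-1926356322 + 11629058 \sqrt{203} \approx -1.7607 \cdot 10^{9}$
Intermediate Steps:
$B{\left(x \right)} = x^{\frac{3}{2}}$
$\left(-33627 + B{\left(203 \right)}\right) \left(40416 + 16870\right) = \left(-33627 + 203^{\frac{3}{2}}\right) \left(40416 + 16870\right) = \left(-33627 + 203 \sqrt{203}\right) 57286 = -1926356322 + 11629058 \sqrt{203}$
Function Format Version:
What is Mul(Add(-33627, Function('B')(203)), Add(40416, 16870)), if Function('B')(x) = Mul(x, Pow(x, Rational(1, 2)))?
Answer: Add(-1926356322, Mul(11629058, Pow(203, Rational(1, 2)))) ≈ -1.7607e+9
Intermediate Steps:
Function('B')(x) = Pow(x, Rational(3, 2))
Mul(Add(-33627, Function('B')(203)), Add(40416, 16870)) = Mul(Add(-33627, Pow(203, Rational(3, 2))), Add(40416, 16870)) = Mul(Add(-33627, Mul(203, Pow(203, Rational(1, 2)))), 57286) = Add(-1926356322, Mul(11629058, Pow(203, Rational(1, 2))))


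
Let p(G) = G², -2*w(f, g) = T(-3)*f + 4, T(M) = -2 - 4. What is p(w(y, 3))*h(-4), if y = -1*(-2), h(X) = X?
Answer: -64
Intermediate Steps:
y = 2
T(M) = -6
w(f, g) = -2 + 3*f (w(f, g) = -(-6*f + 4)/2 = -(4 - 6*f)/2 = -2 + 3*f)
p(w(y, 3))*h(-4) = (-2 + 3*2)²*(-4) = (-2 + 6)²*(-4) = 4²*(-4) = 16*(-4) = -64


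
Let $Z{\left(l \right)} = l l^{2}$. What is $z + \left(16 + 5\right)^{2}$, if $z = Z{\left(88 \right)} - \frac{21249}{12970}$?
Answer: $\frac{8844390361}{12970} \approx 6.8191 \cdot 10^{5}$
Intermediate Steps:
$Z{\left(l \right)} = l^{3}$
$z = \frac{8838670591}{12970}$ ($z = 88^{3} - \frac{21249}{12970} = 681472 - \frac{21249}{12970} = \frac{8838670591}{12970} \approx 6.8147 \cdot 10^{5}$)
$z + \left(16 + 5\right)^{2} = \frac{8838670591}{12970} + \left(16 + 5\right)^{2} = \frac{8838670591}{12970} + 21^{2} = \frac{8838670591}{12970} + 441 = \frac{8844390361}{12970}$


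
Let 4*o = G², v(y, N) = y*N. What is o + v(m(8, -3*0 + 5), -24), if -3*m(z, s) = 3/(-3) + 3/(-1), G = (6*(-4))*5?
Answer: 3568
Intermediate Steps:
G = -120 (G = -24*5 = -120)
m(z, s) = 4/3 (m(z, s) = -(3/(-3) + 3/(-1))/3 = -(3*(-⅓) + 3*(-1))/3 = -(-1 - 3)/3 = -⅓*(-4) = 4/3)
v(y, N) = N*y
o = 3600 (o = (¼)*(-120)² = (¼)*14400 = 3600)
o + v(m(8, -3*0 + 5), -24) = 3600 - 24*4/3 = 3600 - 32 = 3568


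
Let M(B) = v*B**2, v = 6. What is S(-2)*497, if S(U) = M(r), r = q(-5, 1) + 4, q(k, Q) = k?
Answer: 2982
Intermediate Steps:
r = -1 (r = -5 + 4 = -1)
M(B) = 6*B**2
S(U) = 6 (S(U) = 6*(-1)**2 = 6*1 = 6)
S(-2)*497 = 6*497 = 2982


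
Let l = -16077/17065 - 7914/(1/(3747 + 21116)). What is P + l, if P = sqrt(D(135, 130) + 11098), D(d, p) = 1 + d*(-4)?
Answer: -3357808085907/17065 + sqrt(10559) ≈ -1.9677e+8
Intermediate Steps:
D(d, p) = 1 - 4*d
P = sqrt(10559) (P = sqrt((1 - 4*135) + 11098) = sqrt((1 - 540) + 11098) = sqrt(-539 + 11098) = sqrt(10559) ≈ 102.76)
l = -3357808085907/17065 (l = -16077*1/17065 - 7914/(1/24863) = -16077/17065 - 7914/1/24863 = -16077/17065 - 7914*24863 = -16077/17065 - 196765782 = -3357808085907/17065 ≈ -1.9677e+8)
P + l = sqrt(10559) - 3357808085907/17065 = -3357808085907/17065 + sqrt(10559)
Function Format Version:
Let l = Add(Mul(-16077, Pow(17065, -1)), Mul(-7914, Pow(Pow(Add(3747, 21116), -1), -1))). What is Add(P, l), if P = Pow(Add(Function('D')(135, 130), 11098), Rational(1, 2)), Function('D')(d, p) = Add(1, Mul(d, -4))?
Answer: Add(Rational(-3357808085907, 17065), Pow(10559, Rational(1, 2))) ≈ -1.9677e+8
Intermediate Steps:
Function('D')(d, p) = Add(1, Mul(-4, d))
P = Pow(10559, Rational(1, 2)) (P = Pow(Add(Add(1, Mul(-4, 135)), 11098), Rational(1, 2)) = Pow(Add(Add(1, -540), 11098), Rational(1, 2)) = Pow(Add(-539, 11098), Rational(1, 2)) = Pow(10559, Rational(1, 2)) ≈ 102.76)
l = Rational(-3357808085907, 17065) (l = Add(Mul(-16077, Rational(1, 17065)), Mul(-7914, Pow(Pow(24863, -1), -1))) = Add(Rational(-16077, 17065), Mul(-7914, Pow(Rational(1, 24863), -1))) = Add(Rational(-16077, 17065), Mul(-7914, 24863)) = Add(Rational(-16077, 17065), -196765782) = Rational(-3357808085907, 17065) ≈ -1.9677e+8)
Add(P, l) = Add(Pow(10559, Rational(1, 2)), Rational(-3357808085907, 17065)) = Add(Rational(-3357808085907, 17065), Pow(10559, Rational(1, 2)))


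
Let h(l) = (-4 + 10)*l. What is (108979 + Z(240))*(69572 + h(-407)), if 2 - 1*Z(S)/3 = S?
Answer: 7267829450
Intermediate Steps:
Z(S) = 6 - 3*S
h(l) = 6*l
(108979 + Z(240))*(69572 + h(-407)) = (108979 + (6 - 3*240))*(69572 + 6*(-407)) = (108979 + (6 - 720))*(69572 - 2442) = (108979 - 714)*67130 = 108265*67130 = 7267829450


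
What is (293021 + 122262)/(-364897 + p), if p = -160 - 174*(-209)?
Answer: -37753/29881 ≈ -1.2634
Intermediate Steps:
p = 36206 (p = -160 + 36366 = 36206)
(293021 + 122262)/(-364897 + p) = (293021 + 122262)/(-364897 + 36206) = 415283/(-328691) = 415283*(-1/328691) = -37753/29881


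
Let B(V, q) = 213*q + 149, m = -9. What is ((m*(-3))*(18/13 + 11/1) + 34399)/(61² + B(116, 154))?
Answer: 225767/238368 ≈ 0.94714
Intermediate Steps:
B(V, q) = 149 + 213*q
((m*(-3))*(18/13 + 11/1) + 34399)/(61² + B(116, 154)) = ((-9*(-3))*(18/13 + 11/1) + 34399)/(61² + (149 + 213*154)) = (27*(18*(1/13) + 11*1) + 34399)/(3721 + (149 + 32802)) = (27*(18/13 + 11) + 34399)/(3721 + 32951) = (27*(161/13) + 34399)/36672 = (4347/13 + 34399)*(1/36672) = (451534/13)*(1/36672) = 225767/238368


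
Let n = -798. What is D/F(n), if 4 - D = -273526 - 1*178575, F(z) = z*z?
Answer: 23795/33516 ≈ 0.70996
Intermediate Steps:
F(z) = z²
D = 452105 (D = 4 - (-273526 - 1*178575) = 4 - (-273526 - 178575) = 4 - 1*(-452101) = 4 + 452101 = 452105)
D/F(n) = 452105/((-798)²) = 452105/636804 = 452105*(1/636804) = 23795/33516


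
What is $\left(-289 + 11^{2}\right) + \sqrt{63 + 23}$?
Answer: $-168 + \sqrt{86} \approx -158.73$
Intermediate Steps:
$\left(-289 + 11^{2}\right) + \sqrt{63 + 23} = \left(-289 + 121\right) + \sqrt{86} = -168 + \sqrt{86}$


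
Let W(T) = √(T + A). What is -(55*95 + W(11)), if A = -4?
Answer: -5225 - √7 ≈ -5227.6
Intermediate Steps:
W(T) = √(-4 + T) (W(T) = √(T - 4) = √(-4 + T))
-(55*95 + W(11)) = -(55*95 + √(-4 + 11)) = -(5225 + √7) = -5225 - √7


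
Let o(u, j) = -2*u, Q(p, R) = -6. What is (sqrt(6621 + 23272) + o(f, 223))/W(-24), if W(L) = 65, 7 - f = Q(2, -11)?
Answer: -2/5 + sqrt(29893)/65 ≈ 2.2599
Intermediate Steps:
f = 13 (f = 7 - 1*(-6) = 7 + 6 = 13)
(sqrt(6621 + 23272) + o(f, 223))/W(-24) = (sqrt(6621 + 23272) - 2*13)/65 = (sqrt(29893) - 26)*(1/65) = (-26 + sqrt(29893))*(1/65) = -2/5 + sqrt(29893)/65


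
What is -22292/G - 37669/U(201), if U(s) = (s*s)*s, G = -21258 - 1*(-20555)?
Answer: 180997956185/5708782503 ≈ 31.705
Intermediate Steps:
G = -703 (G = -21258 + 20555 = -703)
U(s) = s**3 (U(s) = s**2*s = s**3)
-22292/G - 37669/U(201) = -22292/(-703) - 37669/(201**3) = -22292*(-1/703) - 37669/8120601 = 22292/703 - 37669*1/8120601 = 22292/703 - 37669/8120601 = 180997956185/5708782503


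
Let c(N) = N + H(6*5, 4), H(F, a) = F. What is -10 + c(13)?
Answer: 33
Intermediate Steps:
c(N) = 30 + N (c(N) = N + 6*5 = N + 30 = 30 + N)
-10 + c(13) = -10 + (30 + 13) = -10 + 43 = 33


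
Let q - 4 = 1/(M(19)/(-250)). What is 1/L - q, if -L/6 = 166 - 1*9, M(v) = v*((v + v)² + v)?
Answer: -104531393/26184774 ≈ -3.9921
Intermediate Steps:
M(v) = v*(v + 4*v²) (M(v) = v*((2*v)² + v) = v*(4*v² + v) = v*(v + 4*v²))
L = -942 (L = -6*(166 - 1*9) = -6*(166 - 9) = -6*157 = -942)
q = 110938/27797 (q = 4 + 1/((19²*(1 + 4*19))/(-250)) = 4 + 1/((361*(1 + 76))*(-1/250)) = 4 + 1/((361*77)*(-1/250)) = 4 + 1/(27797*(-1/250)) = 4 + 1/(-27797/250) = 4 - 250/27797 = 110938/27797 ≈ 3.9910)
1/L - q = 1/(-942) - 1*110938/27797 = -1/942 - 110938/27797 = -104531393/26184774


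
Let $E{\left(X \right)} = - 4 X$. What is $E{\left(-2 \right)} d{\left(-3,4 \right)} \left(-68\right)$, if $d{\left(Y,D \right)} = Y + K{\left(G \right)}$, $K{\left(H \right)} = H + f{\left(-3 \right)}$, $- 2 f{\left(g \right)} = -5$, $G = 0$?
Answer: $272$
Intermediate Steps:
$f{\left(g \right)} = \frac{5}{2}$ ($f{\left(g \right)} = \left(- \frac{1}{2}\right) \left(-5\right) = \frac{5}{2}$)
$K{\left(H \right)} = \frac{5}{2} + H$ ($K{\left(H \right)} = H + \frac{5}{2} = \frac{5}{2} + H$)
$d{\left(Y,D \right)} = \frac{5}{2} + Y$ ($d{\left(Y,D \right)} = Y + \left(\frac{5}{2} + 0\right) = Y + \frac{5}{2} = \frac{5}{2} + Y$)
$E{\left(-2 \right)} d{\left(-3,4 \right)} \left(-68\right) = \left(-4\right) \left(-2\right) \left(\frac{5}{2} - 3\right) \left(-68\right) = 8 \left(- \frac{1}{2}\right) \left(-68\right) = \left(-4\right) \left(-68\right) = 272$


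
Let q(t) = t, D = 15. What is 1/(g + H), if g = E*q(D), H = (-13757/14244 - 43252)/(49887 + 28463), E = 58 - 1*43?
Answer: 223203480/50097563951 ≈ 0.0044554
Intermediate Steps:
E = 15 (E = 58 - 43 = 15)
H = -123219049/223203480 (H = (-13757*1/14244 - 43252)/78350 = (-13757/14244 - 43252)*(1/78350) = -616095245/14244*1/78350 = -123219049/223203480 ≈ -0.55205)
g = 225 (g = 15*15 = 225)
1/(g + H) = 1/(225 - 123219049/223203480) = 1/(50097563951/223203480) = 223203480/50097563951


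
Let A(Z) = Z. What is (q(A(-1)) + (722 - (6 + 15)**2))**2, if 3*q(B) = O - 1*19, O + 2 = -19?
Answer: 644809/9 ≈ 71646.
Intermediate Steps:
O = -21 (O = -2 - 19 = -21)
q(B) = -40/3 (q(B) = (-21 - 1*19)/3 = (-21 - 19)/3 = (1/3)*(-40) = -40/3)
(q(A(-1)) + (722 - (6 + 15)**2))**2 = (-40/3 + (722 - (6 + 15)**2))**2 = (-40/3 + (722 - 1*21**2))**2 = (-40/3 + (722 - 1*441))**2 = (-40/3 + (722 - 441))**2 = (-40/3 + 281)**2 = (803/3)**2 = 644809/9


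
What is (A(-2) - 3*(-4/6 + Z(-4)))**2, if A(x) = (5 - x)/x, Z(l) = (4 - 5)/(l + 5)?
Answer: 9/4 ≈ 2.2500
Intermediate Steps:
Z(l) = -1/(5 + l)
A(x) = (5 - x)/x
(A(-2) - 3*(-4/6 + Z(-4)))**2 = ((5 - 1*(-2))/(-2) - 3*(-4/6 - 1/(5 - 4)))**2 = (-(5 + 2)/2 - 3*(-4*1/6 - 1/1))**2 = (-1/2*7 - 3*(-2/3 - 1*1))**2 = (-7/2 - 3*(-2/3 - 1))**2 = (-7/2 - 3*(-5/3))**2 = (-7/2 + 5)**2 = (3/2)**2 = 9/4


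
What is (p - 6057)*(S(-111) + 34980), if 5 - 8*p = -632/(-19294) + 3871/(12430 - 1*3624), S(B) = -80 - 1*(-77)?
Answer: -20566597822967265/97087408 ≈ -2.1184e+8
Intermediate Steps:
S(B) = -3 (S(B) = -80 + 77 = -3)
p = 54947311/97087408 (p = 5/8 - (-632/(-19294) + 3871/(12430 - 1*3624))/8 = 5/8 - (-632*(-1/19294) + 3871/(12430 - 3624))/8 = 5/8 - (316/9647 + 3871/8806)/8 = 5/8 - (316/9647 + 3871*(1/8806))/8 = 5/8 - (316/9647 + 553/1258)/8 = 5/8 - ⅛*5732319/12135926 = 5/8 - 5732319/97087408 = 54947311/97087408 ≈ 0.56596)
(p - 6057)*(S(-111) + 34980) = (54947311/97087408 - 6057)*(-3 + 34980) = -588003482945/97087408*34977 = -20566597822967265/97087408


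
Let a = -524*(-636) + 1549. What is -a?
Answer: -334813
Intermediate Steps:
a = 334813 (a = 333264 + 1549 = 334813)
-a = -1*334813 = -334813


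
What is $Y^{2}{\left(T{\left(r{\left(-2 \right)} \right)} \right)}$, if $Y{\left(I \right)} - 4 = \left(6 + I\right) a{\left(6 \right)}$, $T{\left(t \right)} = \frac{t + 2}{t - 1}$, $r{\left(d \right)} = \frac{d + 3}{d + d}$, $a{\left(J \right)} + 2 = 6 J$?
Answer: $\frac{643204}{25} \approx 25728.0$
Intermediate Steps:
$a{\left(J \right)} = -2 + 6 J$
$r{\left(d \right)} = \frac{3 + d}{2 d}$
$T{\left(t \right)} = \frac{2 + t}{-1 + t}$
$Y{\left(I \right)} = 208 + 34 I$ ($Y{\left(I \right)} = 4 + \left(6 + I\right) \left(-2 + 6 \cdot 6\right) = 4 + \left(6 + I\right) \left(-2 + 36\right) = 4 + \left(6 + I\right) 34 = 4 + \left(204 + 34 I\right) = 208 + 34 I$)
$Y^{2}{\left(T{\left(r{\left(-2 \right)} \right)} \right)} = \left(208 + 34 \frac{2 + \frac{3 - 2}{2 \left(-2\right)}}{-1 + \frac{3 - 2}{2 \left(-2\right)}}\right)^{2} = \left(208 + 34 \frac{2 + \frac{1}{2} \left(- \frac{1}{2}\right) 1}{-1 + \frac{1}{2} \left(- \frac{1}{2}\right) 1}\right)^{2} = \left(208 + 34 \frac{2 - \frac{1}{4}}{-1 - \frac{1}{4}}\right)^{2} = \left(208 + 34 \frac{1}{- \frac{5}{4}} \cdot \frac{7}{4}\right)^{2} = \left(208 + 34 \left(\left(- \frac{4}{5}\right) \frac{7}{4}\right)\right)^{2} = \left(208 + 34 \left(- \frac{7}{5}\right)\right)^{2} = \left(208 - \frac{238}{5}\right)^{2} = \left(\frac{802}{5}\right)^{2} = \frac{643204}{25}$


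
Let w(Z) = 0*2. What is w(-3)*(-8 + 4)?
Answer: 0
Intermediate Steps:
w(Z) = 0
w(-3)*(-8 + 4) = 0*(-8 + 4) = 0*(-4) = 0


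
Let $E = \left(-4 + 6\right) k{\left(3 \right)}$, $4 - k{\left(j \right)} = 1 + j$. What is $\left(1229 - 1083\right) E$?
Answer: $0$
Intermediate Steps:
$k{\left(j \right)} = 3 - j$ ($k{\left(j \right)} = 4 - \left(1 + j\right) = 3 - j$)
$E = 0$ ($E = \left(-4 + 6\right) \left(3 - 3\right) = 2 \left(3 - 3\right) = 2 \cdot 0 = 0$)
$\left(1229 - 1083\right) E = \left(1229 - 1083\right) 0 = 146 \cdot 0 = 0$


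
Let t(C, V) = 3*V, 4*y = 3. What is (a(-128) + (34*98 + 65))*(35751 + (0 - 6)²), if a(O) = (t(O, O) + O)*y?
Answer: 107826231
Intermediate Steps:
y = ¾ (y = (¼)*3 = ¾ ≈ 0.75000)
a(O) = 3*O (a(O) = (3*O + O)*(¾) = (4*O)*(¾) = 3*O)
(a(-128) + (34*98 + 65))*(35751 + (0 - 6)²) = (3*(-128) + (34*98 + 65))*(35751 + (0 - 6)²) = (-384 + (3332 + 65))*(35751 + (-6)²) = (-384 + 3397)*(35751 + 36) = 3013*35787 = 107826231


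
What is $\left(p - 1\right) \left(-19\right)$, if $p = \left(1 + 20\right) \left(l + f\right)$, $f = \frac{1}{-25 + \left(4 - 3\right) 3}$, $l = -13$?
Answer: $\frac{114931}{22} \approx 5224.1$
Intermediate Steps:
$f = - \frac{1}{22}$ ($f = \frac{1}{-25 + \left(4 - 3\right) 3} = \frac{1}{-25 + 1 \cdot 3} = \frac{1}{-25 + 3} = \frac{1}{-22} = - \frac{1}{22} \approx -0.045455$)
$p = - \frac{6027}{22}$ ($p = \left(1 + 20\right) \left(-13 - \frac{1}{22}\right) = 21 \left(- \frac{287}{22}\right) = - \frac{6027}{22} \approx -273.95$)
$\left(p - 1\right) \left(-19\right) = \left(- \frac{6027}{22} - 1\right) \left(-19\right) = \left(- \frac{6049}{22}\right) \left(-19\right) = \frac{114931}{22}$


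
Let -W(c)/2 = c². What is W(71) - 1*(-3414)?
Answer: -6668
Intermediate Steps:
W(c) = -2*c²
W(71) - 1*(-3414) = -2*71² - 1*(-3414) = -2*5041 + 3414 = -10082 + 3414 = -6668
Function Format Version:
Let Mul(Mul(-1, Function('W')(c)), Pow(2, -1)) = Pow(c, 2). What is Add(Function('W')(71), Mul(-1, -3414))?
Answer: -6668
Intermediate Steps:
Function('W')(c) = Mul(-2, Pow(c, 2))
Add(Function('W')(71), Mul(-1, -3414)) = Add(Mul(-2, Pow(71, 2)), Mul(-1, -3414)) = Add(Mul(-2, 5041), 3414) = Add(-10082, 3414) = -6668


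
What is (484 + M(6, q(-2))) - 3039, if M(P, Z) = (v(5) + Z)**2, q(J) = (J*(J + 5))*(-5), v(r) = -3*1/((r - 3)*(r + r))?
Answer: -665591/400 ≈ -1664.0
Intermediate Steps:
v(r) = -3/(2*r*(-3 + r)) (v(r) = -3*1/(2*r*(-3 + r)) = -3/(2*r*(-3 + r)))
q(J) = -5*J*(5 + J) (q(J) = (J*(5 + J))*(-5) = -5*J*(5 + J))
M(P, Z) = (-3/20 + Z)**2 (M(P, Z) = (-3/2/(5*(-3 + 5)) + Z)**2 = (-3/2*1/5/2 + Z)**2 = (-3/2*1/5*1/2 + Z)**2 = (-3/20 + Z)**2)
(484 + M(6, q(-2))) - 3039 = (484 + (-3 + 20*(-5*(-2)*(5 - 2)))**2/400) - 3039 = (484 + (-3 + 20*(-5*(-2)*3))**2/400) - 3039 = (484 + (-3 + 20*30)**2/400) - 3039 = (484 + (-3 + 600)**2/400) - 3039 = (484 + (1/400)*597**2) - 3039 = (484 + (1/400)*356409) - 3039 = (484 + 356409/400) - 3039 = 550009/400 - 3039 = -665591/400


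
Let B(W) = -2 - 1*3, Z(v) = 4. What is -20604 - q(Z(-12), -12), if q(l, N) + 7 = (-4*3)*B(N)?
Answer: -20657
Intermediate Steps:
B(W) = -5 (B(W) = -2 - 3 = -5)
q(l, N) = 53 (q(l, N) = -7 - 4*3*(-5) = -7 - 12*(-5) = -7 + 60 = 53)
-20604 - q(Z(-12), -12) = -20604 - 1*53 = -20604 - 53 = -20657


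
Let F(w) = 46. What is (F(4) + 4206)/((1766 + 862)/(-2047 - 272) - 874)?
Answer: -1643398/338239 ≈ -4.8587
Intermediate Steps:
(F(4) + 4206)/((1766 + 862)/(-2047 - 272) - 874) = (46 + 4206)/((1766 + 862)/(-2047 - 272) - 874) = 4252/(2628/(-2319) - 874) = 4252/(2628*(-1/2319) - 874) = 4252/(-876/773 - 874) = 4252/(-676478/773) = 4252*(-773/676478) = -1643398/338239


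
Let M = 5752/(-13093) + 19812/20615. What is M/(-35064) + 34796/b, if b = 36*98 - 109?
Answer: 82328965919689999/8089525980384030 ≈ 10.177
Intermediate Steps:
M = 140821036/269912195 (M = 5752*(-1/13093) + 19812*(1/20615) = -5752/13093 + 19812/20615 = 140821036/269912195 ≈ 0.52173)
b = 3419 (b = 3528 - 109 = 3419)
M/(-35064) + 34796/b = (140821036/269912195)/(-35064) + 34796/3419 = (140821036/269912195)*(-1/35064) + 34796*(1/3419) = -35205259/2366050301370 + 34796/3419 = 82328965919689999/8089525980384030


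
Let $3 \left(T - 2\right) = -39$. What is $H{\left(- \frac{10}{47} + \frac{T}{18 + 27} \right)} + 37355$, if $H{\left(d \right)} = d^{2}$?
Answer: $\frac{167098254964}{4473225} \approx 37355.0$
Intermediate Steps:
$T = -11$ ($T = 2 + \frac{1}{3} \left(-39\right) = 2 - 13 = -11$)
$H{\left(- \frac{10}{47} + \frac{T}{18 + 27} \right)} + 37355 = \left(- \frac{10}{47} - \frac{11}{18 + 27}\right)^{2} + 37355 = \left(\left(-10\right) \frac{1}{47} - \frac{11}{45}\right)^{2} + 37355 = \left(- \frac{10}{47} - \frac{11}{45}\right)^{2} + 37355 = \left(- \frac{967}{2115}\right)^{2} + 37355 = \frac{935089}{4473225} + 37355 = \frac{167098254964}{4473225}$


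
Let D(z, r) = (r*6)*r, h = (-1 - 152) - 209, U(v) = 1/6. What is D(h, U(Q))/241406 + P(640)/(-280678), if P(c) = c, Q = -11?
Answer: -463359181/203272059804 ≈ -0.0022795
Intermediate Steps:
U(v) = ⅙
h = -362 (h = -153 - 209 = -362)
D(z, r) = 6*r² (D(z, r) = (6*r)*r = 6*r²)
D(h, U(Q))/241406 + P(640)/(-280678) = (6*(⅙)²)/241406 + 640/(-280678) = (6*(1/36))*(1/241406) + 640*(-1/280678) = (⅙)*(1/241406) - 320/140339 = 1/1448436 - 320/140339 = -463359181/203272059804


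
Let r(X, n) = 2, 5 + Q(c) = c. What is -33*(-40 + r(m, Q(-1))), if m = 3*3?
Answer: 1254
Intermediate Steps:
m = 9
Q(c) = -5 + c
-33*(-40 + r(m, Q(-1))) = -33*(-40 + 2) = -33*(-38) = 1254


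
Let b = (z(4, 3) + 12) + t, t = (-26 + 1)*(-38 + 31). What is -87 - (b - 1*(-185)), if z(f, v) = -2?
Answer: -457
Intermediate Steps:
t = 175 (t = -25*(-7) = 175)
b = 185 (b = (-2 + 12) + 175 = 10 + 175 = 185)
-87 - (b - 1*(-185)) = -87 - (185 - 1*(-185)) = -87 - (185 + 185) = -87 - 1*370 = -87 - 370 = -457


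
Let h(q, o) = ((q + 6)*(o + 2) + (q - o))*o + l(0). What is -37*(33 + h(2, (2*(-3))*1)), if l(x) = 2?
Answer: -6623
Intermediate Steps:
h(q, o) = 2 + o*(q - o + (2 + o)*(6 + q)) (h(q, o) = ((q + 6)*(o + 2) + (q - o))*o + 2 = ((6 + q)*(2 + o) + (q - o))*o + 2 = ((2 + o)*(6 + q) + (q - o))*o + 2 = (q - o + (2 + o)*(6 + q))*o + 2 = o*(q - o + (2 + o)*(6 + q)) + 2 = 2 + o*(q - o + (2 + o)*(6 + q)))
-37*(33 + h(2, (2*(-3))*1)) = -37*(33 + (2 + 5*((2*(-3))*1)² + 12*((2*(-3))*1) + 2*((2*(-3))*1)² + 3*((2*(-3))*1)*2)) = -37*(33 + (2 + 5*(-6*1)² + 12*(-6*1) + 2*(-6*1)² + 3*(-6*1)*2)) = -37*(33 + (2 + 5*(-6)² + 12*(-6) + 2*(-6)² + 3*(-6)*2)) = -37*(33 + (2 + 5*36 - 72 + 2*36 - 36)) = -37*(33 + (2 + 180 - 72 + 72 - 36)) = -37*(33 + 146) = -37*179 = -6623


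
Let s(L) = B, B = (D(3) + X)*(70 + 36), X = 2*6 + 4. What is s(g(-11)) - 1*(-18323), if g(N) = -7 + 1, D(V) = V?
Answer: 20337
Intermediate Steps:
g(N) = -6
X = 16 (X = 12 + 4 = 16)
B = 2014 (B = (3 + 16)*(70 + 36) = 19*106 = 2014)
s(L) = 2014
s(g(-11)) - 1*(-18323) = 2014 - 1*(-18323) = 2014 + 18323 = 20337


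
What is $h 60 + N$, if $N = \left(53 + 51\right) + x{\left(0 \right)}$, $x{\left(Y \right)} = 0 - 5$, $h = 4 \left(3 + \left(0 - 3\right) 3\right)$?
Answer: $-1341$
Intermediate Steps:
$h = -24$ ($h = 4 \left(3 - 9\right) = 4 \left(-6\right) = -24$)
$x{\left(Y \right)} = -5$ ($x{\left(Y \right)} = 0 - 5 = -5$)
$N = 99$ ($N = \left(53 + 51\right) - 5 = 104 - 5 = 99$)
$h 60 + N = \left(-24\right) 60 + 99 = -1440 + 99 = -1341$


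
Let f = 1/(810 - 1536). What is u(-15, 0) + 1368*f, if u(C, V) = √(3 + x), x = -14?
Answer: -228/121 + I*√11 ≈ -1.8843 + 3.3166*I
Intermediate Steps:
f = -1/726 (f = 1/(-726) = -1/726 ≈ -0.0013774)
u(C, V) = I*√11 (u(C, V) = √(3 - 14) = √(-11) = I*√11)
u(-15, 0) + 1368*f = I*√11 + 1368*(-1/726) = I*√11 - 228/121 = -228/121 + I*√11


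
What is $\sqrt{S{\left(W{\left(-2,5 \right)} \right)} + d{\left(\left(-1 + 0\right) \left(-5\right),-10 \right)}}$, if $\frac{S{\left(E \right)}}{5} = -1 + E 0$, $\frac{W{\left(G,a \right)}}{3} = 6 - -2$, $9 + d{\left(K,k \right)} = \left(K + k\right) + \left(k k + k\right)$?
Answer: $\sqrt{71} \approx 8.4261$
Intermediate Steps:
$d{\left(K,k \right)} = -9 + K + k^{2} + 2 k$ ($d{\left(K,k \right)} = -9 + \left(\left(K + k\right) + \left(k k + k\right)\right) = -9 + \left(\left(K + k\right) + \left(k^{2} + k\right)\right) = -9 + \left(\left(K + k\right) + \left(k + k^{2}\right)\right) = -9 + \left(K + k^{2} + 2 k\right) = -9 + K + k^{2} + 2 k$)
$W{\left(G,a \right)} = 24$ ($W{\left(G,a \right)} = 3 \left(6 - -2\right) = 3 \left(6 + 2\right) = 3 \cdot 8 = 24$)
$S{\left(E \right)} = -5$ ($S{\left(E \right)} = 5 \left(-1 + E 0\right) = 5 \left(-1 + 0\right) = 5 \left(-1\right) = -5$)
$\sqrt{S{\left(W{\left(-2,5 \right)} \right)} + d{\left(\left(-1 + 0\right) \left(-5\right),-10 \right)}} = \sqrt{-5 + \left(-9 + \left(-1 + 0\right) \left(-5\right) + \left(-10\right)^{2} + 2 \left(-10\right)\right)} = \sqrt{-5 - -76} = \sqrt{-5 + \left(-9 + 5 + 100 - 20\right)} = \sqrt{-5 + 76} = \sqrt{71}$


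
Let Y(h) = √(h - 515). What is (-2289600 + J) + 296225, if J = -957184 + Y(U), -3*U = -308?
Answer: -2950559 + I*√3711/3 ≈ -2.9506e+6 + 20.306*I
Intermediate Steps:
U = 308/3 (U = -⅓*(-308) = 308/3 ≈ 102.67)
Y(h) = √(-515 + h)
J = -957184 + I*√3711/3 (J = -957184 + √(-515 + 308/3) = -957184 + √(-1237/3) = -957184 + I*√3711/3 ≈ -9.5718e+5 + 20.306*I)
(-2289600 + J) + 296225 = (-2289600 + (-957184 + I*√3711/3)) + 296225 = (-3246784 + I*√3711/3) + 296225 = -2950559 + I*√3711/3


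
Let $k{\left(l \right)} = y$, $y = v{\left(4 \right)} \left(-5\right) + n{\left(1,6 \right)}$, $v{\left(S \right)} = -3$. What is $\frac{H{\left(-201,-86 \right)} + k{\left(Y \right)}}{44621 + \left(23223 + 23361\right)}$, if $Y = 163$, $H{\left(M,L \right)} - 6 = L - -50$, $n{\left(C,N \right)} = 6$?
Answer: $- \frac{9}{91205} \approx -9.8679 \cdot 10^{-5}$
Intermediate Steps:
$H{\left(M,L \right)} = 56 + L$ ($H{\left(M,L \right)} = 6 + \left(L - -50\right) = 6 + \left(L + 50\right) = 6 + \left(50 + L\right) = 56 + L$)
$y = 21$ ($y = \left(-3\right) \left(-5\right) + 6 = 15 + 6 = 21$)
$k{\left(l \right)} = 21$
$\frac{H{\left(-201,-86 \right)} + k{\left(Y \right)}}{44621 + \left(23223 + 23361\right)} = \frac{\left(56 - 86\right) + 21}{44621 + \left(23223 + 23361\right)} = \frac{-30 + 21}{44621 + 46584} = - \frac{9}{91205}$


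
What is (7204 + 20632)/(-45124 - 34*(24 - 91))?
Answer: -13918/21423 ≈ -0.64968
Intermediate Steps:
(7204 + 20632)/(-45124 - 34*(24 - 91)) = 27836/(-45124 - 34*(-67)) = 27836/(-45124 + 2278) = 27836/(-42846) = 27836*(-1/42846) = -13918/21423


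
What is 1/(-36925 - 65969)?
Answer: -1/102894 ≈ -9.7187e-6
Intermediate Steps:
1/(-36925 - 65969) = 1/(-102894) = -1/102894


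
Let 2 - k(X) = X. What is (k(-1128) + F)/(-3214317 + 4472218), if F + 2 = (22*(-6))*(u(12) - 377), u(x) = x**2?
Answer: 31884/1257901 ≈ 0.025347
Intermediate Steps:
F = 30754 (F = -2 + (22*(-6))*(12**2 - 377) = -2 - 132*(144 - 377) = -2 - 132*(-233) = -2 + 30756 = 30754)
k(X) = 2 - X
(k(-1128) + F)/(-3214317 + 4472218) = ((2 - 1*(-1128)) + 30754)/(-3214317 + 4472218) = ((2 + 1128) + 30754)/1257901 = (1130 + 30754)*(1/1257901) = 31884*(1/1257901) = 31884/1257901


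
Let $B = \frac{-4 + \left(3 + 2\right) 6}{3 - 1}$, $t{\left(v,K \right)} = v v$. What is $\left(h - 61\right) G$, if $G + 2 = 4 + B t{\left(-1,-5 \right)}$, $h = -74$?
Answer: $-2025$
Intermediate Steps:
$t{\left(v,K \right)} = v^{2}$
$B = 13$ ($B = \frac{-4 + 5 \cdot 6}{2} = \left(-4 + 30\right) \frac{1}{2} = 26 \cdot \frac{1}{2} = 13$)
$G = 15$ ($G = -2 + \left(4 + 13 \left(-1\right)^{2}\right) = -2 + \left(4 + 13 \cdot 1\right) = -2 + \left(4 + 13\right) = -2 + 17 = 15$)
$\left(h - 61\right) G = \left(-74 - 61\right) 15 = \left(-135\right) 15 = -2025$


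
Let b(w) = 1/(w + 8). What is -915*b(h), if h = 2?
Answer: -183/2 ≈ -91.500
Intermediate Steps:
b(w) = 1/(8 + w)
-915*b(h) = -915/(8 + 2) = -915/10 = -915*1/10 = -183/2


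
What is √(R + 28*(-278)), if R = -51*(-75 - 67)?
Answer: I*√542 ≈ 23.281*I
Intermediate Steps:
R = 7242 (R = -51*(-142) = 7242)
√(R + 28*(-278)) = √(7242 + 28*(-278)) = √(7242 - 7784) = √(-542) = I*√542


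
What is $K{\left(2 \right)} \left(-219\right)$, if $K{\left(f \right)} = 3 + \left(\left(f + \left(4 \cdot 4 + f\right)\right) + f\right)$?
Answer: $-5475$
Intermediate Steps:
$K{\left(f \right)} = 19 + 3 f$ ($K{\left(f \right)} = 3 + \left(\left(f + \left(16 + f\right)\right) + f\right) = 3 + \left(\left(16 + 2 f\right) + f\right) = 3 + \left(16 + 3 f\right) = 19 + 3 f$)
$K{\left(2 \right)} \left(-219\right) = \left(19 + 3 \cdot 2\right) \left(-219\right) = \left(19 + 6\right) \left(-219\right) = 25 \left(-219\right) = -5475$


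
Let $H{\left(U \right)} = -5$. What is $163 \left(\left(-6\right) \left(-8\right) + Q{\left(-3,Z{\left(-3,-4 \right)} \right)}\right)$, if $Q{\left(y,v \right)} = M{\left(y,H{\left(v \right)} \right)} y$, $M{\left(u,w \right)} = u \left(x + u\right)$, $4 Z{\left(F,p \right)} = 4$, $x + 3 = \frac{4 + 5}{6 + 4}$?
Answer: $\frac{3423}{10} \approx 342.3$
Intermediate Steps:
$x = - \frac{21}{10}$ ($x = -3 + \frac{4 + 5}{6 + 4} = -3 + \frac{9}{10} = - \frac{21}{10} \approx -2.1$)
$Z{\left(F,p \right)} = 1$ ($Z{\left(F,p \right)} = \frac{1}{4} \cdot 4 = 1$)
$M{\left(u,w \right)} = u \left(- \frac{21}{10} + u\right)$
$Q{\left(y,v \right)} = \frac{y^{2} \left(-21 + 10 y\right)}{10}$ ($Q{\left(y,v \right)} = \frac{y \left(-21 + 10 y\right)}{10} y = \frac{y^{2} \left(-21 + 10 y\right)}{10}$)
$163 \left(\left(-6\right) \left(-8\right) + Q{\left(-3,Z{\left(-3,-4 \right)} \right)}\right) = 163 \left(\left(-6\right) \left(-8\right) + \left(-3\right)^{2} \left(- \frac{21}{10} - 3\right)\right) = 163 \left(48 + 9 \left(- \frac{51}{10}\right)\right) = 163 \left(48 - \frac{459}{10}\right) = 163 \cdot \frac{21}{10} = \frac{3423}{10}$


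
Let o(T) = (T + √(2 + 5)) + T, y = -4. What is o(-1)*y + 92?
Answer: 100 - 4*√7 ≈ 89.417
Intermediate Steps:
o(T) = √7 + 2*T (o(T) = (T + √7) + T = √7 + 2*T)
o(-1)*y + 92 = (√7 + 2*(-1))*(-4) + 92 = (√7 - 2)*(-4) + 92 = (-2 + √7)*(-4) + 92 = (8 - 4*√7) + 92 = 100 - 4*√7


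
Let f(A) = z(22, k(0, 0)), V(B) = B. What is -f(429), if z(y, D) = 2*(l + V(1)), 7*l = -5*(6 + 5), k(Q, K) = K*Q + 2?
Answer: 96/7 ≈ 13.714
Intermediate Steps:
k(Q, K) = 2 + K*Q
l = -55/7 (l = (-5*(6 + 5))/7 = (-5*11)/7 = (1/7)*(-55) = -55/7 ≈ -7.8571)
z(y, D) = -96/7 (z(y, D) = 2*(-55/7 + 1) = 2*(-48/7) = -96/7)
f(A) = -96/7
-f(429) = -1*(-96/7) = 96/7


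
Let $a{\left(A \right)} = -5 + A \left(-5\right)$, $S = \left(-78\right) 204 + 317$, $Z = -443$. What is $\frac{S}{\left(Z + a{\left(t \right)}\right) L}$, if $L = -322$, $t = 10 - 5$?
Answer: $- \frac{15595}{152306} \approx -0.10239$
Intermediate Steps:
$t = 5$
$S = -15595$ ($S = -15912 + 317 = -15595$)
$a{\left(A \right)} = -5 - 5 A$
$\frac{S}{\left(Z + a{\left(t \right)}\right) L} = - \frac{15595}{\left(-443 - 30\right) \left(-322\right)} = - \frac{15595}{\left(-473\right) \left(-322\right)} = - \frac{15595}{152306}$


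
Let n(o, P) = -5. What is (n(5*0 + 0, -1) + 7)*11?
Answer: 22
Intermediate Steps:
(n(5*0 + 0, -1) + 7)*11 = (-5 + 7)*11 = 2*11 = 22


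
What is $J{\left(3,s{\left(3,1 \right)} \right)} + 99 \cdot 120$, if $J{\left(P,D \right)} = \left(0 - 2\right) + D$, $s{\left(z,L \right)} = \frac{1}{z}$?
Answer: $\frac{35635}{3} \approx 11878.0$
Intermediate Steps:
$J{\left(P,D \right)} = -2 + D$
$J{\left(3,s{\left(3,1 \right)} \right)} + 99 \cdot 120 = \left(-2 + \frac{1}{3}\right) + 99 \cdot 120 = \left(-2 + \frac{1}{3}\right) + 11880 = - \frac{5}{3} + 11880 = \frac{35635}{3}$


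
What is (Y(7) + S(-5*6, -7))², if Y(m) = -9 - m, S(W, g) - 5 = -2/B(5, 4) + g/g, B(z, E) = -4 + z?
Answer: 144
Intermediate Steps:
S(W, g) = 4 (S(W, g) = 5 + (-2/(-4 + 5) + g/g) = 5 + (-2/1 + 1) = 5 + (-2*1 + 1) = 5 + (-2 + 1) = 5 - 1 = 4)
(Y(7) + S(-5*6, -7))² = ((-9 - 1*7) + 4)² = ((-9 - 7) + 4)² = (-16 + 4)² = (-12)² = 144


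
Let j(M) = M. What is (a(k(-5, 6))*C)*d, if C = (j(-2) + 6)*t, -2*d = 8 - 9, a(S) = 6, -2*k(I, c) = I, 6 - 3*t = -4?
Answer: 40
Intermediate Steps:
t = 10/3 (t = 2 - ⅓*(-4) = 2 + 4/3 = 10/3 ≈ 3.3333)
k(I, c) = -I/2
d = ½ (d = -(8 - 9)/2 = -½*(-1) = ½ ≈ 0.50000)
C = 40/3 (C = (-2 + 6)*(10/3) = 4*(10/3) = 40/3 ≈ 13.333)
(a(k(-5, 6))*C)*d = (6*(40/3))*(½) = 80*(½) = 40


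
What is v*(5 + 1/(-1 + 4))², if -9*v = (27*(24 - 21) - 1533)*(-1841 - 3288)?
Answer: -635503616/27 ≈ -2.3537e+7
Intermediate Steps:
v = -2482436/3 (v = -(27*(24 - 21) - 1533)*(-1841 - 3288)/9 = -(27*3 - 1533)*(-5129)/9 = -(81 - 1533)*(-5129)/9 = -(-484)*(-5129)/3 = -⅑*7447308 = -2482436/3 ≈ -8.2748e+5)
v*(5 + 1/(-1 + 4))² = -2482436*(5 + 1/(-1 + 4))²/3 = -2482436*(5 + 1/3)²/3 = -2482436*(5 + ⅓)²/3 = -2482436*(16/3)²/3 = -2482436/3*256/9 = -635503616/27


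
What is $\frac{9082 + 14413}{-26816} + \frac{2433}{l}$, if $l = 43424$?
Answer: $- \frac{29843861}{36389312} \approx -0.82013$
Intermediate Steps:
$\frac{9082 + 14413}{-26816} + \frac{2433}{l} = \frac{9082 + 14413}{-26816} + \frac{2433}{43424} = 23495 \left(- \frac{1}{26816}\right) + 2433 \cdot \frac{1}{43424} = - \frac{23495}{26816} + \frac{2433}{43424} = - \frac{29843861}{36389312}$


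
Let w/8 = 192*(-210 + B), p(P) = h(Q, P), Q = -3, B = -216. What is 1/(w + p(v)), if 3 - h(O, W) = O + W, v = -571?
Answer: -1/653759 ≈ -1.5296e-6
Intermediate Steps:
h(O, W) = 3 - O - W (h(O, W) = 3 - (O + W) = 3 + (-O - W) = 3 - O - W)
p(P) = 6 - P (p(P) = 3 - 1*(-3) - P = 3 + 3 - P = 6 - P)
w = -654336 (w = 8*(192*(-210 - 216)) = 8*(192*(-426)) = 8*(-81792) = -654336)
1/(w + p(v)) = 1/(-654336 + (6 - 1*(-571))) = 1/(-654336 + (6 + 571)) = 1/(-654336 + 577) = 1/(-653759) = -1/653759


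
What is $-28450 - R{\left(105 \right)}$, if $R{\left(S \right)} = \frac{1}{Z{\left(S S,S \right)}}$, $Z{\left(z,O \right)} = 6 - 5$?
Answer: $-28451$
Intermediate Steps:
$Z{\left(z,O \right)} = 1$
$R{\left(S \right)} = 1$ ($R{\left(S \right)} = 1^{-1} = 1$)
$-28450 - R{\left(105 \right)} = -28450 - 1 = -28451$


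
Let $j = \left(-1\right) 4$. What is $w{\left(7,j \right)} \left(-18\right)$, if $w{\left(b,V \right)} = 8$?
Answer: $-144$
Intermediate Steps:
$j = -4$
$w{\left(7,j \right)} \left(-18\right) = 8 \left(-18\right) = -144$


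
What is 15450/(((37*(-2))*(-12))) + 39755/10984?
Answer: 8541885/406408 ≈ 21.018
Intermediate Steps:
15450/(((37*(-2))*(-12))) + 39755/10984 = 15450/((-74*(-12))) + 39755*(1/10984) = 15450/888 + 39755/10984 = 15450*(1/888) + 39755/10984 = 2575/148 + 39755/10984 = 8541885/406408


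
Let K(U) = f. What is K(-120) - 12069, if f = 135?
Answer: -11934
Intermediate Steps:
K(U) = 135
K(-120) - 12069 = 135 - 12069 = -11934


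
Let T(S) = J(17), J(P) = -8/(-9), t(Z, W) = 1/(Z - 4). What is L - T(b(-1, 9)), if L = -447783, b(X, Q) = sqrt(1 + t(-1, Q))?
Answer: -4030055/9 ≈ -4.4778e+5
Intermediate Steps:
t(Z, W) = 1/(-4 + Z)
b(X, Q) = 2*sqrt(5)/5 (b(X, Q) = sqrt(1 + 1/(-4 - 1)) = sqrt(1 + 1/(-5)) = sqrt(1 - 1/5) = sqrt(4/5) = 2*sqrt(5)/5)
J(P) = 8/9 (J(P) = -8*(-1/9) = 8/9)
T(S) = 8/9
L - T(b(-1, 9)) = -447783 - 1*8/9 = -447783 - 8/9 = -4030055/9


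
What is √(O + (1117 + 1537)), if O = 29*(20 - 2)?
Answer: 2*√794 ≈ 56.356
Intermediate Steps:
O = 522 (O = 29*18 = 522)
√(O + (1117 + 1537)) = √(522 + (1117 + 1537)) = √(522 + 2654) = √3176 = 2*√794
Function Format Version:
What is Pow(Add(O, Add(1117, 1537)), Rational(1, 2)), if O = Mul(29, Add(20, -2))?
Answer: Mul(2, Pow(794, Rational(1, 2))) ≈ 56.356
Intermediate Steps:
O = 522 (O = Mul(29, 18) = 522)
Pow(Add(O, Add(1117, 1537)), Rational(1, 2)) = Pow(Add(522, Add(1117, 1537)), Rational(1, 2)) = Pow(Add(522, 2654), Rational(1, 2)) = Pow(3176, Rational(1, 2)) = Mul(2, Pow(794, Rational(1, 2)))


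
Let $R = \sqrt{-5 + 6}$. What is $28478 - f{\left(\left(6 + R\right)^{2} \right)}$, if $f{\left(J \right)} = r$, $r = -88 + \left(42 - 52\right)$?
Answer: $28576$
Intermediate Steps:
$R = 1$ ($R = \sqrt{1} = 1$)
$r = -98$ ($r = -88 + \left(42 - 52\right) = -88 - 10 = -98$)
$f{\left(J \right)} = -98$
$28478 - f{\left(\left(6 + R\right)^{2} \right)} = 28478 - -98 = 28478 + 98 = 28576$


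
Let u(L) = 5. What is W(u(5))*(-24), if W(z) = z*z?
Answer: -600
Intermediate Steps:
W(z) = z**2
W(u(5))*(-24) = 5**2*(-24) = 25*(-24) = -600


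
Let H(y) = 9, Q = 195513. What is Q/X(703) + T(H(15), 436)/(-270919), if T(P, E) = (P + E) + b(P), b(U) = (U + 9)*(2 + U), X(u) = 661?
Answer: 52967761424/179077459 ≈ 295.78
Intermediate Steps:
b(U) = (2 + U)*(9 + U) (b(U) = (9 + U)*(2 + U) = (2 + U)*(9 + U))
T(P, E) = 18 + E + P² + 12*P (T(P, E) = (P + E) + (18 + P² + 11*P) = (E + P) + (18 + P² + 11*P) = 18 + E + P² + 12*P)
Q/X(703) + T(H(15), 436)/(-270919) = 195513/661 + (18 + 436 + 9² + 12*9)/(-270919) = 195513*(1/661) + (18 + 436 + 81 + 108)*(-1/270919) = 195513/661 + 643*(-1/270919) = 195513/661 - 643/270919 = 52967761424/179077459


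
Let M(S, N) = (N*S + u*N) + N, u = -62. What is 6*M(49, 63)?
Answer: -4536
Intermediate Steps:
M(S, N) = -61*N + N*S (M(S, N) = (N*S - 62*N) + N = (-62*N + N*S) + N = -61*N + N*S)
6*M(49, 63) = 6*(63*(-61 + 49)) = 6*(63*(-12)) = 6*(-756) = -4536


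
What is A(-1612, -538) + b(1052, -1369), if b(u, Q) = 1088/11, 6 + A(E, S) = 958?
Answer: 11560/11 ≈ 1050.9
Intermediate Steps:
A(E, S) = 952 (A(E, S) = -6 + 958 = 952)
b(u, Q) = 1088/11 (b(u, Q) = 1088*(1/11) = 1088/11)
A(-1612, -538) + b(1052, -1369) = 952 + 1088/11 = 11560/11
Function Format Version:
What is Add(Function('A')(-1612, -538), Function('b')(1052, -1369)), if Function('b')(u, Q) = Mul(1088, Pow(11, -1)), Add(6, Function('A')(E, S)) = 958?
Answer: Rational(11560, 11) ≈ 1050.9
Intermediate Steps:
Function('A')(E, S) = 952 (Function('A')(E, S) = Add(-6, 958) = 952)
Function('b')(u, Q) = Rational(1088, 11) (Function('b')(u, Q) = Mul(1088, Rational(1, 11)) = Rational(1088, 11))
Add(Function('A')(-1612, -538), Function('b')(1052, -1369)) = Add(952, Rational(1088, 11)) = Rational(11560, 11)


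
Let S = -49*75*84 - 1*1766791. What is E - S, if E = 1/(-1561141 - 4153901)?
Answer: 11861518235621/5715042 ≈ 2.0755e+6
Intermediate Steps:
S = -2075491 (S = -3675*84 - 1766791 = -308700 - 1766791 = -2075491)
E = -1/5715042 (E = 1/(-5715042) = -1/5715042 ≈ -1.7498e-7)
E - S = -1/5715042 - 1*(-2075491) = -1/5715042 + 2075491 = 11861518235621/5715042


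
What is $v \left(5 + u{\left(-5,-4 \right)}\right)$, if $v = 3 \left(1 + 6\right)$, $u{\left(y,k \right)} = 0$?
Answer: $105$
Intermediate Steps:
$v = 21$ ($v = 3 \cdot 7 = 21$)
$v \left(5 + u{\left(-5,-4 \right)}\right) = 21 \left(5 + 0\right) = 21 \cdot 5 = 105$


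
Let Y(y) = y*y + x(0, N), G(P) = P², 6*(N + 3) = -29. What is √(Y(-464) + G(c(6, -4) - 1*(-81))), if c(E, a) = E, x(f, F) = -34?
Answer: 9*√2751 ≈ 472.05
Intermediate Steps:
N = -47/6 (N = -3 + (⅙)*(-29) = -3 - 29/6 = -47/6 ≈ -7.8333)
Y(y) = -34 + y² (Y(y) = y*y - 34 = y² - 34 = -34 + y²)
√(Y(-464) + G(c(6, -4) - 1*(-81))) = √((-34 + (-464)²) + (6 - 1*(-81))²) = √((-34 + 215296) + (6 + 81)²) = √(215262 + 87²) = √(215262 + 7569) = √222831 = 9*√2751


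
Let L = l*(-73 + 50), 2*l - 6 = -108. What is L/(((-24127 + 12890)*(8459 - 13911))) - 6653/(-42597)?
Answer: 23978834309/153509875884 ≈ 0.15620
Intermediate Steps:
l = -51 (l = 3 + (½)*(-108) = 3 - 54 = -51)
L = 1173 (L = -51*(-73 + 50) = -51*(-23) = 1173)
L/(((-24127 + 12890)*(8459 - 13911))) - 6653/(-42597) = 1173/(((-24127 + 12890)*(8459 - 13911))) - 6653/(-42597) = 1173/((-11237*(-5452))) - 6653*(-1/42597) = 1173/61264124 + 6653/42597 = 1173*(1/61264124) + 6653/42597 = 69/3603772 + 6653/42597 = 23978834309/153509875884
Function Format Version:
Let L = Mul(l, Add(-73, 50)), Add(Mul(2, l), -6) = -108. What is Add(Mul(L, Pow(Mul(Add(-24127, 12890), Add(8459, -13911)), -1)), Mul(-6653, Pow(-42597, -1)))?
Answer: Rational(23978834309, 153509875884) ≈ 0.15620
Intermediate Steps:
l = -51 (l = Add(3, Mul(Rational(1, 2), -108)) = Add(3, -54) = -51)
L = 1173 (L = Mul(-51, Add(-73, 50)) = Mul(-51, -23) = 1173)
Add(Mul(L, Pow(Mul(Add(-24127, 12890), Add(8459, -13911)), -1)), Mul(-6653, Pow(-42597, -1))) = Add(Mul(1173, Pow(Mul(Add(-24127, 12890), Add(8459, -13911)), -1)), Mul(-6653, Pow(-42597, -1))) = Add(Mul(1173, Pow(Mul(-11237, -5452), -1)), Mul(-6653, Rational(-1, 42597))) = Add(Mul(1173, Pow(61264124, -1)), Rational(6653, 42597)) = Add(Mul(1173, Rational(1, 61264124)), Rational(6653, 42597)) = Add(Rational(69, 3603772), Rational(6653, 42597)) = Rational(23978834309, 153509875884)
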